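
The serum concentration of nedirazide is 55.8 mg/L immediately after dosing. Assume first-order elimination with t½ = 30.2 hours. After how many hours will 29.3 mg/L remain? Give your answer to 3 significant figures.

28.1 hours

Fraction remaining = 29.3/55.8 ≈ 0.52509.
n = log₂(55.8/29.3) = ln(1.9044)/ln 2 ≈ 0.92936 half-lives.
t = n × t½ = 0.92936 × 30.2 ≈ 28.067 hours.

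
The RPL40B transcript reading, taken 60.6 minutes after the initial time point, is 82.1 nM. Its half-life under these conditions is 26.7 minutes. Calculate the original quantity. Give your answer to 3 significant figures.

Number of half-lives elapsed: n = 60.6/26.7 ≈ 2.2697.
A₀ = A × 2^n = 82.1 × 2^2.2697 = 82.1 × 4.8221 ≈ 395.89 nM.

396 nM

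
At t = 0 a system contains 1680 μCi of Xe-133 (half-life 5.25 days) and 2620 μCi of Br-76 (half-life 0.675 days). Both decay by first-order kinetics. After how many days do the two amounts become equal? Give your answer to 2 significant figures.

Set 1680·(1/2)^(t/5.25) = 2620·(1/2)^(t/0.675).
Taking log₂: log₂(1680/2620) = t·(1/5.25 − 1/0.675).
log₂(0.64122) = -0.64111; 1/5.25 − 1/0.675 = -1.291.
t = -0.64111 / -1.291 ≈ 0.49659 days.

0.50 days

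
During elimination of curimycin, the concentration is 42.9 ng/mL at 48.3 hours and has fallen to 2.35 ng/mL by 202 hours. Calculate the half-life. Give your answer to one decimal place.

36.7 hours

Over Δt = 202 − 48.3 = 153.7 hours, the level fell by a factor of 42.9/2.35 ≈ 18.255.
n = log₂(18.255) ≈ 4.1902 half-lives, so t½ = 153.7/4.1902 ≈ 36.68 hours.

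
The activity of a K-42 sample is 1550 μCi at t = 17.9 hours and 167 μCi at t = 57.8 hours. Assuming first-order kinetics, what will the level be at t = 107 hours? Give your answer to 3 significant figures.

10.7 μCi

Over Δt = 57.8 − 17.9 = 39.9 hours, the level fell by a factor of 1550/167 ≈ 9.2814.
n = log₂(9.2814) ≈ 3.2143 half-lives, so t½ = 39.9/3.2143 ≈ 12.413 hours.
From t = 57.8 to t = 107: 167 × (1/2)^((107−57.8)/12.413) ≈ 10.705 μCi.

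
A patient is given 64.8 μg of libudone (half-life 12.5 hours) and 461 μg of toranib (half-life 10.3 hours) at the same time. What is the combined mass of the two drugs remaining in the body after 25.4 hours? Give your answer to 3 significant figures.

99.3 μg

libudone: 64.8 × (1/2)^(25.4/12.5) = 64.8 × (1/2)^2.032 ≈ 15.845 μg.
toranib: 461 × (1/2)^(25.4/10.3) = 461 × (1/2)^2.466 ≈ 83.436 μg.
Total = 15.845 + 83.436 ≈ 99.281 μg.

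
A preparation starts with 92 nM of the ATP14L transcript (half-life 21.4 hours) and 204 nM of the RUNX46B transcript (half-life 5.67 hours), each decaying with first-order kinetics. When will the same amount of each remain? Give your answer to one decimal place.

Set 92·(1/2)^(t/21.4) = 204·(1/2)^(t/5.67).
Taking log₂: log₂(92/204) = t·(1/21.4 − 1/5.67).
log₂(0.45098) = -1.1489; 1/21.4 − 1/5.67 = -0.12964.
t = -1.1489 / -0.12964 ≈ 8.8621 hours.

8.9 hours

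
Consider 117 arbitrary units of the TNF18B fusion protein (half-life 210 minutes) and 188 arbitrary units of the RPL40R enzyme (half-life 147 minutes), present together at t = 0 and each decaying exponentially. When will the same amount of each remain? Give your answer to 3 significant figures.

Set 117·(1/2)^(t/210) = 188·(1/2)^(t/147).
Taking log₂: log₂(117/188) = t·(1/210 − 1/147).
log₂(0.62234) = -0.68422; 1/210 − 1/147 = -0.0020408.
t = -0.68422 / -0.0020408 ≈ 335.27 minutes.

335 minutes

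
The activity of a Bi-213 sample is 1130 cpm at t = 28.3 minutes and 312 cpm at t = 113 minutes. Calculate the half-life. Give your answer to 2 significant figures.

46 minutes

Over Δt = 113 − 28.3 = 84.7 minutes, the level fell by a factor of 1130/312 ≈ 3.6218.
n = log₂(3.6218) ≈ 1.8567 half-lives, so t½ = 84.7/1.8567 ≈ 45.618 minutes.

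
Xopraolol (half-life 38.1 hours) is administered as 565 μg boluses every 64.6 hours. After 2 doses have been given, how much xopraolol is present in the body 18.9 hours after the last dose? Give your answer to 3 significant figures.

524 μg

The 2 doses were given 83.5, 18.9 hours ago.
Total = 565·(1/2)^(83.5/38.1) + 565·(1/2)^(18.9/38.1)
      = 123.68 + 400.61 ≈ 524.29 μg.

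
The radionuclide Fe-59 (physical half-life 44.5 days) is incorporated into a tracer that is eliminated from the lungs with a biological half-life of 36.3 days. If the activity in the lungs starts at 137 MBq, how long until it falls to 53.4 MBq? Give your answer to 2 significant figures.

1/t_eff = 1/t_phys + 1/t_biol = 1/44.5 + 1/36.3 = 0.05002 per day.
t_eff = 44.5 × 36.3 / (44.5 + 36.3) ≈ 19.992 days.
n = log₂(137/53.4) ≈ 1.3593; t = 1.3593 × 19.992 ≈ 27.174 days.

27 days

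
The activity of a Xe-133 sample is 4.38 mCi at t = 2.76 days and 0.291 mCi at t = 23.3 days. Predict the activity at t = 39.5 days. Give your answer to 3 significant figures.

Over Δt = 23.3 − 2.76 = 20.54 days, the level fell by a factor of 4.38/0.291 ≈ 15.052.
n = log₂(15.052) ≈ 3.9118 half-lives, so t½ = 20.54/3.9118 ≈ 5.2507 days.
From t = 23.3 to t = 39.5: 0.291 × (1/2)^((39.5−23.3)/5.2507) ≈ 0.034287 mCi.

0.0343 mCi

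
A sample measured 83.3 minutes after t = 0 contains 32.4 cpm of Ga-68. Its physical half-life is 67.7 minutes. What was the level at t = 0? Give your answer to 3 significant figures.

Number of half-lives elapsed: n = 83.3/67.7 ≈ 1.2304.
A₀ = A × 2^n = 32.4 × 2^1.2304 = 32.4 × 2.3464 ≈ 76.022 cpm.

76.0 cpm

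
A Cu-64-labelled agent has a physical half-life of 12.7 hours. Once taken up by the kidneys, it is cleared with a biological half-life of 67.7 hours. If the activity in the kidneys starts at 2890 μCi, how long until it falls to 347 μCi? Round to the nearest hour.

33 hours

1/t_eff = 1/t_phys + 1/t_biol = 1/12.7 + 1/67.7 = 0.093511 per hour.
t_eff = 12.7 × 67.7 / (12.7 + 67.7) ≈ 10.694 hours.
n = log₂(2890/347) ≈ 3.0581; t = 3.0581 × 10.694 ≈ 32.703 hours.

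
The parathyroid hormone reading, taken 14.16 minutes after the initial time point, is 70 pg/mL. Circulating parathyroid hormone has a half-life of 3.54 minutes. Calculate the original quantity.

1120 pg/mL

Number of half-lives elapsed: n = 14.16/3.54 ≈ 4.
A₀ = A × 2^n = 70 × 2^4 = 70 × 16 ≈ 1120 pg/mL.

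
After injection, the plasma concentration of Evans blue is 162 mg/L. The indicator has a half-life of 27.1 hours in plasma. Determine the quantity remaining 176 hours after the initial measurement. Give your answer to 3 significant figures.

1.80 mg/L

Number of half-lives: n = 176/27.1 ≈ 6.4945.
Remaining = 162 × (1/2)^6.4945 = 162 × 0.011091 ≈ 1.7967 mg/L.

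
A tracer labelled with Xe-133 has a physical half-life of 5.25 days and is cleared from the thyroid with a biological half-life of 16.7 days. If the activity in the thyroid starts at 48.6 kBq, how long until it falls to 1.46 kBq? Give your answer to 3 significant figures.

20.2 days

1/t_eff = 1/t_phys + 1/t_biol = 1/5.25 + 1/16.7 = 0.25036 per day.
t_eff = 5.25 × 16.7 / (5.25 + 16.7) ≈ 3.9943 days.
n = log₂(48.6/1.46) ≈ 5.0569; t = 5.0569 × 3.9943 ≈ 20.199 days.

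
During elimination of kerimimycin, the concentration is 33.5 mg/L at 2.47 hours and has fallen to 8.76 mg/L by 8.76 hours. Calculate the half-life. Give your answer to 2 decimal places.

Over Δt = 8.76 − 2.47 = 6.29 hours, the level fell by a factor of 33.5/8.76 ≈ 3.8242.
n = log₂(3.8242) ≈ 1.9352 half-lives, so t½ = 6.29/1.9352 ≈ 3.2504 hours.

3.25 hours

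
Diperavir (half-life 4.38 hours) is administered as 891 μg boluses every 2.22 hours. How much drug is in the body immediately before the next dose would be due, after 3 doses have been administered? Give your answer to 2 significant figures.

1400 μg

The 3 doses were given 6.66, 4.44, 2.22 hours ago.
Total = 891·(1/2)^(6.66/4.38) + 891·(1/2)^(4.44/4.38) + 891·(1/2)^(2.22/4.38)
      = 310.56 + 441.29 + 627.05 ≈ 1378.9 μg.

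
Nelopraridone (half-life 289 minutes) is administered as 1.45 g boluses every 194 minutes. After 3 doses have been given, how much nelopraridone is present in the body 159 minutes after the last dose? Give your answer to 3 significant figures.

The 3 doses were given 547, 353, 159 minutes ago.
Total = 1.45·(1/2)^(547/289) + 1.45·(1/2)^(353/289) + 1.45·(1/2)^(159/289)
      = 0.39048 + 0.62183 + 0.99026 ≈ 2.0026 g.

2.00 g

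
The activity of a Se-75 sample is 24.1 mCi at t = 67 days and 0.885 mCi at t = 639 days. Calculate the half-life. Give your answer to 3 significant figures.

120 days

Over Δt = 639 − 67 = 572 days, the level fell by a factor of 24.1/0.885 ≈ 27.232.
n = log₂(27.232) ≈ 4.7672 half-lives, so t½ = 572/4.7672 ≈ 119.99 days.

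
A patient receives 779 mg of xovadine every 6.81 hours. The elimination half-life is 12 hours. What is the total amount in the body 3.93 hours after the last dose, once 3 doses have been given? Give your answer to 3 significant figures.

1320 mg

The 3 doses were given 17.55, 10.74, 3.93 hours ago.
Total = 779·(1/2)^(17.55/12) + 779·(1/2)^(10.74/12) + 779·(1/2)^(3.93/12)
      = 282.67 + 418.91 + 620.8 ≈ 1322.4 mg.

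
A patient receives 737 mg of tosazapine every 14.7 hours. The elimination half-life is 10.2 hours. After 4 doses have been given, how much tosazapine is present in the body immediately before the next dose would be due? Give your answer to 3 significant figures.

The 4 doses were given 58.8, 44.1, 29.4, 14.7 hours ago.
Total = 737·(1/2)^(58.8/10.2) + 737·(1/2)^(44.1/10.2) + 737·(1/2)^(29.4/10.2) + 737·(1/2)^(14.7/10.2)
      = 13.556 + 36.809 + 99.952 + 271.41 ≈ 421.73 mg.

422 mg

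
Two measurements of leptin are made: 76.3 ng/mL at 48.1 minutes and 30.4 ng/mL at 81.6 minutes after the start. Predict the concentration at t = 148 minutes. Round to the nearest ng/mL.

Over Δt = 81.6 − 48.1 = 33.5 minutes, the level fell by a factor of 76.3/30.4 ≈ 2.5099.
n = log₂(2.5099) ≈ 1.3276 half-lives, so t½ = 33.5/1.3276 ≈ 25.233 minutes.
From t = 81.6 to t = 148: 30.4 × (1/2)^((148−81.6)/25.233) ≈ 4.906 ng/mL.

5 ng/mL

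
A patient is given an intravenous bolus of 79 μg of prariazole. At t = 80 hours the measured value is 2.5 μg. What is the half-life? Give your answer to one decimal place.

A/A₀ = 2.5/79 ≈ 0.031646.
n = log₂(31.6) ≈ 4.9819 half-lives elapsed in 80 hours.
t½ = 80/4.9819 ≈ 16.058 hours.

16.1 hours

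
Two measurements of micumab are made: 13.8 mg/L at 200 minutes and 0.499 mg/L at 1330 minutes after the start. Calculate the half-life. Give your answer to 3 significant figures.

236 minutes

Over Δt = 1330 − 200 = 1130 minutes, the level fell by a factor of 13.8/0.499 ≈ 27.655.
n = log₂(27.655) ≈ 4.7895 half-lives, so t½ = 1130/4.7895 ≈ 235.93 minutes.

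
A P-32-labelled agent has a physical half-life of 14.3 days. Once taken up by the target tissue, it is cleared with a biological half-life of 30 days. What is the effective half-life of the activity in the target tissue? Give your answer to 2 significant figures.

9.7 days

1/t_eff = 1/t_phys + 1/t_biol = 1/14.3 + 1/30 = 0.10326 per day.
t_eff = 14.3 × 30 / (14.3 + 30) ≈ 9.684 days.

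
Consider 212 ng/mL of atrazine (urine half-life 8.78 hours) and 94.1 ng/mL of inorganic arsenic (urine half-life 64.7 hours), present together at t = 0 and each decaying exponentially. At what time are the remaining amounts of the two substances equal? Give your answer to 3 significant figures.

Set 212·(1/2)^(t/8.78) = 94.1·(1/2)^(t/64.7).
Taking log₂: log₂(212/94.1) = t·(1/8.78 − 1/64.7).
log₂(2.2529) = 1.1718; 1/8.78 − 1/64.7 = 0.098439.
t = 1.1718 / 0.098439 ≈ 11.904 hours.

11.9 hours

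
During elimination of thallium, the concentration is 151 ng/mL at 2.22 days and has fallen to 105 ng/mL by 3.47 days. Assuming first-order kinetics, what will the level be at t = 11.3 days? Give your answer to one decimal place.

Over Δt = 3.47 − 2.22 = 1.25 days, the level fell by a factor of 151/105 ≈ 1.4381.
n = log₂(1.4381) ≈ 0.52416 half-lives, so t½ = 1.25/0.52416 ≈ 2.3848 days.
From t = 3.47 to t = 11.3: 105 × (1/2)^((11.3−3.47)/2.3848) ≈ 10.785 ng/mL.

10.8 ng/mL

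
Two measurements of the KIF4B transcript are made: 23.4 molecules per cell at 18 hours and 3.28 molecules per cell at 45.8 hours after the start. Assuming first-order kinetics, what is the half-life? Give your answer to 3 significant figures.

Over Δt = 45.8 − 18 = 27.8 hours, the level fell by a factor of 23.4/3.28 ≈ 7.1341.
n = log₂(7.1341) ≈ 2.8347 half-lives, so t½ = 27.8/2.8347 ≈ 9.8069 hours.

9.81 hours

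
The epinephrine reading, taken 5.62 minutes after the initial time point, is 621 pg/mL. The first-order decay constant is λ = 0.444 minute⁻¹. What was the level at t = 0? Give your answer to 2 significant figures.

7500 pg/mL

t½ = ln 2 / λ = 0.69315 / 0.444 ≈ 1.5611 minutes.
Number of half-lives elapsed: n = 5.62/1.5611 ≈ 3.5999.
A₀ = A × 2^n = 621 × 2^3.5999 = 621 × 12.125 ≈ 7529.7 pg/mL.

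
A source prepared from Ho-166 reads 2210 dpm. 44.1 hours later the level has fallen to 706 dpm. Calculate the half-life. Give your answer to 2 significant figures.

A/A₀ = 706/2210 ≈ 0.31946.
n = log₂(3.1303) ≈ 1.6463 half-lives elapsed in 44.1 hours.
t½ = 44.1/1.6463 ≈ 26.787 hours.

27 hours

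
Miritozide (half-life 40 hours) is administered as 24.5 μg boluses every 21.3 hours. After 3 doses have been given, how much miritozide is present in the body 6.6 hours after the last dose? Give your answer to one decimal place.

47.4 μg

The 3 doses were given 49.2, 27.9, 6.6 hours ago.
Total = 24.5·(1/2)^(49.2/40) + 24.5·(1/2)^(27.9/40) + 24.5·(1/2)^(6.6/40)
      = 10.445 + 15.108 + 21.852 ≈ 47.405 μg.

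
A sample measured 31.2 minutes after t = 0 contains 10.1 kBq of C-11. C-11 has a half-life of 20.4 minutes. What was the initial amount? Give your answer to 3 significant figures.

29.2 kBq

Number of half-lives elapsed: n = 31.2/20.4 ≈ 1.5294.
A₀ = A × 2^n = 10.1 × 2^1.5294 = 10.1 × 2.8867 ≈ 29.155 kBq.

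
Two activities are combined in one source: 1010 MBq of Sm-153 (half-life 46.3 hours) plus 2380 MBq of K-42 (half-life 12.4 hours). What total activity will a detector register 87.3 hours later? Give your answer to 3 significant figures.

291 MBq

Sm-153: 1010 × (1/2)^(87.3/46.3) = 1010 × (1/2)^1.8855 ≈ 273.35 MBq.
K-42: 2380 × (1/2)^(87.3/12.4) = 2380 × (1/2)^7.0403 ≈ 18.081 MBq.
Total = 273.35 + 18.081 ≈ 291.43 MBq.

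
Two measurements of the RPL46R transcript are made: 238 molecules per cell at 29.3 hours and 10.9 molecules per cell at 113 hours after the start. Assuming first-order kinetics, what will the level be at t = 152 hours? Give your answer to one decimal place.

2.6 molecules per cell

Over Δt = 113 − 29.3 = 83.7 hours, the level fell by a factor of 238/10.9 ≈ 21.835.
n = log₂(21.835) ≈ 4.4486 half-lives, so t½ = 83.7/4.4486 ≈ 18.815 hours.
From t = 113 to t = 152: 10.9 × (1/2)^((152−113)/18.815) ≈ 2.5909 molecules per cell.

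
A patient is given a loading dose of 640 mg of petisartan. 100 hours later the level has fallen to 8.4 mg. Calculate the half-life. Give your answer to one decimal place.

16.0 hours

A/A₀ = 8.4/640 ≈ 0.013125.
n = log₂(76.19) ≈ 6.2515 half-lives elapsed in 100 hours.
t½ = 100/6.2515 ≈ 15.996 hours.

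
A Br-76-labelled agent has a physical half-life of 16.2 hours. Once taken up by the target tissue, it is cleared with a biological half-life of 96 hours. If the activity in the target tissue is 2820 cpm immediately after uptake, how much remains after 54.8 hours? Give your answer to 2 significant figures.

1/t_eff = 1/t_phys + 1/t_biol = 1/16.2 + 1/96 = 0.072145 per hour.
t_eff = 16.2 × 96 / (16.2 + 96) ≈ 13.861 hours.
Remaining = 2820 × (1/2)^(54.8/13.861) = 2820 × (1/2)^3.9535 ≈ 182.02 cpm.

180 cpm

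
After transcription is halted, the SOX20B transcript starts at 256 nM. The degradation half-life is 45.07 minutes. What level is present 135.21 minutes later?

Elapsed time is 3 half-lives (135.21/45.07).
Each half-life halves the amount: 256 × (1/2)^3 = 256/8 = 32 nM.

32 nM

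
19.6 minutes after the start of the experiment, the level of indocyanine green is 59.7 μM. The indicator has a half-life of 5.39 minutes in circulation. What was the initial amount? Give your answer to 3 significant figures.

742 μM

Number of half-lives elapsed: n = 19.6/5.39 ≈ 3.6364.
A₀ = A × 2^n = 59.7 × 2^3.6364 = 59.7 × 12.435 ≈ 742.38 μM.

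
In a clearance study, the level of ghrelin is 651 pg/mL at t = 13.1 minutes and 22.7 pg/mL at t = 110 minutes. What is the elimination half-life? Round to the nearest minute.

Over Δt = 110 − 13.1 = 96.9 minutes, the level fell by a factor of 651/22.7 ≈ 28.678.
n = log₂(28.678) ≈ 4.8419 half-lives, so t½ = 96.9/4.8419 ≈ 20.013 minutes.

20 minutes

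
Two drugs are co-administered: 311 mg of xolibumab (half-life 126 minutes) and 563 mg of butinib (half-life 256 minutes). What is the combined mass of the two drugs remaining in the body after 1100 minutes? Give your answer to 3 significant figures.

xolibumab: 311 × (1/2)^(1100/126) = 311 × (1/2)^8.7302 ≈ 0.73235 mg.
butinib: 563 × (1/2)^(1100/256) = 563 × (1/2)^4.2969 ≈ 28.643 mg.
Total = 0.73235 + 28.643 ≈ 29.375 mg.

29.4 mg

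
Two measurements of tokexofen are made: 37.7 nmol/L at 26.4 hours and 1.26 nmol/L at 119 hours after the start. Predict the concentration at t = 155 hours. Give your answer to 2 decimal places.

Over Δt = 119 − 26.4 = 92.6 hours, the level fell by a factor of 37.7/1.26 ≈ 29.921.
n = log₂(29.921) ≈ 4.9031 half-lives, so t½ = 92.6/4.9031 ≈ 18.886 hours.
From t = 119 to t = 155: 1.26 × (1/2)^((155−119)/18.886) ≈ 0.33617 nmol/L.

0.34 nmol/L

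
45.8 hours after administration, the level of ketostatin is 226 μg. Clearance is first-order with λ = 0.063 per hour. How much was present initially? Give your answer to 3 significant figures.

t½ = ln 2 / λ = 0.69315 / 0.063 ≈ 11.002 hours.
Number of half-lives elapsed: n = 45.8/11.002 ≈ 4.1628.
A₀ = A × 2^n = 226 × 2^4.1628 = 226 × 17.911 ≈ 4047.8 μg.

4050 μg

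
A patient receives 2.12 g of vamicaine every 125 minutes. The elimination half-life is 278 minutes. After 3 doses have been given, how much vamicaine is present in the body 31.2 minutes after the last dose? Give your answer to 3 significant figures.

The 3 doses were given 281.2, 156.2, 31.2 minutes ago.
Total = 2.12·(1/2)^(281.2/278) + 2.12·(1/2)^(156.2/278) + 2.12·(1/2)^(31.2/278)
      = 1.0516 + 1.4361 + 1.9613 ≈ 4.449 g.

4.45 g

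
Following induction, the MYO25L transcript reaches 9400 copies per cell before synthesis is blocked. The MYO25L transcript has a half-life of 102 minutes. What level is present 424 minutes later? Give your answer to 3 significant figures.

527 copies per cell

Number of half-lives: n = 424/102 ≈ 4.1569.
Remaining = 9400 × (1/2)^4.1569 = 9400 × 0.056061 ≈ 526.97 copies per cell.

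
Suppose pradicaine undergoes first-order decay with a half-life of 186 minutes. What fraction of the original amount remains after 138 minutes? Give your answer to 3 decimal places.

n = 138/186 ≈ 0.74194 half-lives.
Fraction remaining = (1/2)^0.74194 ≈ 0.59794.

0.598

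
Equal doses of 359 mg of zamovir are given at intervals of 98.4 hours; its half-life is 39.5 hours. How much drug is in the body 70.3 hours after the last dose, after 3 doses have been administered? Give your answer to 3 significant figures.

The 3 doses were given 267.1, 168.7, 70.3 hours ago.
Total = 359·(1/2)^(267.1/39.5) + 359·(1/2)^(168.7/39.5) + 359·(1/2)^(70.3/39.5)
      = 3.3077 + 18.596 + 104.55 ≈ 126.46 mg.

126 mg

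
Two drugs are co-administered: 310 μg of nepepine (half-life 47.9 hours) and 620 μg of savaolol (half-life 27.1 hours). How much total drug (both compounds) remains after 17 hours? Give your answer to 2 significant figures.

nepepine: 310 × (1/2)^(17/47.9) = 310 × (1/2)^0.35491 ≈ 242.4 μg.
savaolol: 620 × (1/2)^(17/27.1) = 620 × (1/2)^0.62731 ≈ 401.38 μg.
Total = 242.4 + 401.38 ≈ 643.77 μg.

640 μg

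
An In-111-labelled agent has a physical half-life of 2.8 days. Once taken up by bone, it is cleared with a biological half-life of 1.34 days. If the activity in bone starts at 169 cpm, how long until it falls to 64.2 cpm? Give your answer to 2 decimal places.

1/t_eff = 1/t_phys + 1/t_biol = 1/2.8 + 1/1.34 = 1.1034 per day.
t_eff = 2.8 × 1.34 / (2.8 + 1.34) ≈ 0.90628 days.
n = log₂(169/64.2) ≈ 1.3964; t = 1.3964 × 0.90628 ≈ 1.2655 days.

1.27 days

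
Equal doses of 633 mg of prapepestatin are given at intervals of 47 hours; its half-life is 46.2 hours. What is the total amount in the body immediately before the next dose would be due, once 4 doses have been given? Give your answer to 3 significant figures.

The 4 doses were given 188, 141, 94, 47 hours ago.
Total = 633·(1/2)^(188/46.2) + 633·(1/2)^(141/46.2) + 633·(1/2)^(94/46.2) + 633·(1/2)^(47/46.2)
      = 37.708 + 76.327 + 154.5 + 312.72 ≈ 581.25 mg.

581 mg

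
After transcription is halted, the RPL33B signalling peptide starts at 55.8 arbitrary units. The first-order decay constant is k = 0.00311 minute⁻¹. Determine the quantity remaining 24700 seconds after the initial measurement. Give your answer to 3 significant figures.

15.5 arbitrary units

t½ = ln 2 / k = 0.69315 / 0.00311 ≈ 222.88 minutes.
Convert the elapsed time: 24700 seconds = 411.667 minutes.
Number of half-lives: n = 411.667/222.88 ≈ 1.8471.
Remaining = 55.8 × (1/2)^1.8471 = 55.8 × 0.27796 ≈ 15.51 arbitrary units.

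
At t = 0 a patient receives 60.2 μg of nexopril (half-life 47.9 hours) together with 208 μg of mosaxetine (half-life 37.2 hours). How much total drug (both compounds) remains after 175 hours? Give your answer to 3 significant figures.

nexopril: 60.2 × (1/2)^(175/47.9) = 60.2 × (1/2)^3.6534 ≈ 4.7841 μg.
mosaxetine: 208 × (1/2)^(175/37.2) = 208 × (1/2)^4.7043 ≈ 7.9786 μg.
Total = 4.7841 + 7.9786 ≈ 12.763 μg.

12.8 μg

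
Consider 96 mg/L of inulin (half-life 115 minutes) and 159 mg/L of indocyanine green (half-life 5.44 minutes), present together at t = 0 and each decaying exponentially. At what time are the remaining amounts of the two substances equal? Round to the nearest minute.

4 minutes

Set 96·(1/2)^(t/115) = 159·(1/2)^(t/5.44).
Taking log₂: log₂(96/159) = t·(1/115 − 1/5.44).
log₂(0.60377) = -0.72792; 1/115 − 1/5.44 = -0.17513.
t = -0.72792 / -0.17513 ≈ 4.1565 minutes.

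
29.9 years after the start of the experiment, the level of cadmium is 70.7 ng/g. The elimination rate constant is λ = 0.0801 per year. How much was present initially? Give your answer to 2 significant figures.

780 ng/g

t½ = ln 2 / λ = 0.69315 / 0.0801 ≈ 8.6535 years.
Number of half-lives elapsed: n = 29.9/8.6535 ≈ 3.4552.
A₀ = A × 2^n = 70.7 × 2^3.4552 = 70.7 × 10.968 ≈ 775.44 ng/g.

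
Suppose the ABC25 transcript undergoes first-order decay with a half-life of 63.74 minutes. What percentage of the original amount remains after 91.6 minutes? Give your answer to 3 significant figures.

n = 91.6/63.74 ≈ 1.4371 half-lives.
Fraction remaining = (1/2)^1.4371 ≈ 0.36931, i.e. 36.931%.

36.9%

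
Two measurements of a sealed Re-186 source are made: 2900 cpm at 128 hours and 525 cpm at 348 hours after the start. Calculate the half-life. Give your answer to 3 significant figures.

Over Δt = 348 − 128 = 220 hours, the level fell by a factor of 2900/525 ≈ 5.5238.
n = log₂(5.5238) ≈ 2.4657 half-lives, so t½ = 220/2.4657 ≈ 89.225 hours.

89.2 hours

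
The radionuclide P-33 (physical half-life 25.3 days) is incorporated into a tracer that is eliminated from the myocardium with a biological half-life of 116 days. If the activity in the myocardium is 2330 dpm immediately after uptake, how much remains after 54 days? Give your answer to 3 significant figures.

1/t_eff = 1/t_phys + 1/t_biol = 1/25.3 + 1/116 = 0.048146 per day.
t_eff = 25.3 × 116 / (25.3 + 116) ≈ 20.77 days.
Remaining = 2330 × (1/2)^(54/20.77) = 2330 × (1/2)^2.5999 ≈ 384.33 dpm.

384 dpm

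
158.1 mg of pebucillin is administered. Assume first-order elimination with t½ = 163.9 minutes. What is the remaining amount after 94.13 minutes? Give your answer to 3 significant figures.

106 mg

Number of half-lives: n = 94.13/163.9 ≈ 0.57431.
Remaining = 158.1 × (1/2)^0.57431 = 158.1 × 0.67161 ≈ 106.18 mg.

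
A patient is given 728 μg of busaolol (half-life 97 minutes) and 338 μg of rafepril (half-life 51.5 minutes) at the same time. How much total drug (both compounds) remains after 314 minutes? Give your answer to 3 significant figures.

busaolol: 728 × (1/2)^(314/97) = 728 × (1/2)^3.2371 ≈ 77.208 μg.
rafepril: 338 × (1/2)^(314/51.5) = 338 × (1/2)^6.0971 ≈ 4.9375 μg.
Total = 77.208 + 4.9375 ≈ 82.146 μg.

82.1 μg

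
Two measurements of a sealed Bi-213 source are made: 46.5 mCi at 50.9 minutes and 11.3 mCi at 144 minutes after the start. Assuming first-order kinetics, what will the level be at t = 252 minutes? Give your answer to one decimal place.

Over Δt = 144 − 50.9 = 93.1 minutes, the level fell by a factor of 46.5/11.3 ≈ 4.115.
n = log₂(4.115) ≈ 2.0409 half-lives, so t½ = 93.1/2.0409 ≈ 45.617 minutes.
From t = 144 to t = 252: 11.3 × (1/2)^((252−144)/45.617) ≈ 2.1897 mCi.

2.2 mCi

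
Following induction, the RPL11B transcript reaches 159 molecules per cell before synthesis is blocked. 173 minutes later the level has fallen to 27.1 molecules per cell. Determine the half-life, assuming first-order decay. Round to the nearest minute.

68 minutes

A/A₀ = 27.1/159 ≈ 0.17044.
n = log₂(5.8672) ≈ 2.5527 half-lives elapsed in 173 minutes.
t½ = 173/2.5527 ≈ 67.772 minutes.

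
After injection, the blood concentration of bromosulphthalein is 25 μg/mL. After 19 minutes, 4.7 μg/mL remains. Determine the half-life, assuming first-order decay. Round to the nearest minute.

8 minutes

A/A₀ = 4.7/25 ≈ 0.188.
n = log₂(5.3191) ≈ 2.4112 half-lives elapsed in 19 minutes.
t½ = 19/2.4112 ≈ 7.8799 minutes.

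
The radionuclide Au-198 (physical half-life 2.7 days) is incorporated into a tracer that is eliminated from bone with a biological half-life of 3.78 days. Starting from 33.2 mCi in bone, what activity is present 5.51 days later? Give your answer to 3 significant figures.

1/t_eff = 1/t_phys + 1/t_biol = 1/2.7 + 1/3.78 = 0.63492 per day.
t_eff = 2.7 × 3.78 / (2.7 + 3.78) ≈ 1.575 days.
Remaining = 33.2 × (1/2)^(5.51/1.575) = 33.2 × (1/2)^3.4984 ≈ 2.9377 mCi.

2.94 mCi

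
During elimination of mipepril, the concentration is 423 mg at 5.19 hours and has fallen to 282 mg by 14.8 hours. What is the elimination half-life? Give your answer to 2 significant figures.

16 hours

Over Δt = 14.8 − 5.19 = 9.61 hours, the level fell by a factor of 423/282 ≈ 1.5.
n = log₂(1.5) ≈ 0.58496 half-lives, so t½ = 9.61/0.58496 ≈ 16.428 hours.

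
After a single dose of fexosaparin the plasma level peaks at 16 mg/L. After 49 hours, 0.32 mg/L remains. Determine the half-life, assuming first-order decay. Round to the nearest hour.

9 hours

A/A₀ = 0.32/16 ≈ 0.02.
n = log₂(50) ≈ 5.6439 half-lives elapsed in 49 hours.
t½ = 49/5.6439 ≈ 8.682 hours.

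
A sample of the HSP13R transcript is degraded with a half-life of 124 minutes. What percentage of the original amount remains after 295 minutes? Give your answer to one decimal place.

19.2%

n = 295/124 ≈ 2.379 half-lives.
Fraction remaining = (1/2)^2.379 ≈ 0.19224, i.e. 19.224%.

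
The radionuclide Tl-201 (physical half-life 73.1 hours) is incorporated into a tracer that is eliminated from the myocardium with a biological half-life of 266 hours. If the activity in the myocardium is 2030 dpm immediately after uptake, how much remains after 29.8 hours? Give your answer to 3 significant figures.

1/t_eff = 1/t_phys + 1/t_biol = 1/73.1 + 1/266 = 0.017439 per hour.
t_eff = 73.1 × 266 / (73.1 + 266) ≈ 57.342 hours.
Remaining = 2030 × (1/2)^(29.8/57.342) = 2030 × (1/2)^0.51969 ≈ 1416 dpm.

1420 dpm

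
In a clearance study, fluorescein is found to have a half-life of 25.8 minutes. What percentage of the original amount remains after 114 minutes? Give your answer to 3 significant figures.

4.68%

n = 114/25.8 ≈ 4.4186 half-lives.
Fraction remaining = (1/2)^4.4186 ≈ 0.046759, i.e. 4.6759%.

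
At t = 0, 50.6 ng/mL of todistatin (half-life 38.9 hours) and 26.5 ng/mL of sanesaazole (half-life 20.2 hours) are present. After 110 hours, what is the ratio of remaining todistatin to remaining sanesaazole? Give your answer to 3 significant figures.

11.7

todistatin: 50.6 × (1/2)^(110/38.9) = 50.6 × (1/2)^2.8278 ≈ 7.127 ng/mL.
sanesaazole: 26.5 × (1/2)^(110/20.2) = 26.5 × (1/2)^5.4455 ≈ 0.6081 ng/mL.
Ratio ≈ 7.127 / 0.6081 ≈ 11.72.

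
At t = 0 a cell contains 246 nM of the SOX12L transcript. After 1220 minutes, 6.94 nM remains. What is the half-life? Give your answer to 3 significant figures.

A/A₀ = 6.94/246 ≈ 0.028211.
n = log₂(35.447) ≈ 5.1476 half-lives elapsed in 1220 minutes.
t½ = 1220/5.1476 ≈ 237 minutes.

237 minutes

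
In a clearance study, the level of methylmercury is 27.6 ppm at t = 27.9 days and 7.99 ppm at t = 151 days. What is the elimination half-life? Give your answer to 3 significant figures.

68.8 days

Over Δt = 151 − 27.9 = 123.1 days, the level fell by a factor of 27.6/7.99 ≈ 3.4543.
n = log₂(3.4543) ≈ 1.7884 half-lives, so t½ = 123.1/1.7884 ≈ 68.832 days.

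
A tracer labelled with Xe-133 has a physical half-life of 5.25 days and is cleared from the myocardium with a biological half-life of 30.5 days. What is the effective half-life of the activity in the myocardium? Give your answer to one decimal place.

1/t_eff = 1/t_phys + 1/t_biol = 1/5.25 + 1/30.5 = 0.22326 per day.
t_eff = 5.25 × 30.5 / (5.25 + 30.5) ≈ 4.479 days.

4.5 days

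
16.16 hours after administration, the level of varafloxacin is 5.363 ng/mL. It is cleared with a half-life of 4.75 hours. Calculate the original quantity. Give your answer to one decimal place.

56.7 ng/mL

Number of half-lives elapsed: n = 16.16/4.75 ≈ 3.4021.
A₀ = A × 2^n = 5.363 × 2^3.4021 = 5.363 × 10.571 ≈ 56.695 ng/mL.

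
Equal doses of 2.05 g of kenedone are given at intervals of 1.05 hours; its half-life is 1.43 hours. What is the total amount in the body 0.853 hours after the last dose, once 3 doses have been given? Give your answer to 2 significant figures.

2.7 g

The 3 doses were given 2.953, 1.903, 0.853 hours ago.
Total = 2.05·(1/2)^(2.953/1.43) + 2.05·(1/2)^(1.903/1.43) + 2.05·(1/2)^(0.853/1.43)
      = 0.48991 + 0.81499 + 1.3558 ≈ 2.6607 g.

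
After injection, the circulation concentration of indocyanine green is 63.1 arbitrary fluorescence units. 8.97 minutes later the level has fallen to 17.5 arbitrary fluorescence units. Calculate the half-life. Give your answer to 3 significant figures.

A/A₀ = 17.5/63.1 ≈ 0.27734.
n = log₂(3.6057) ≈ 1.8503 half-lives elapsed in 8.97 minutes.
t½ = 8.97/1.8503 ≈ 4.8479 minutes.

4.85 minutes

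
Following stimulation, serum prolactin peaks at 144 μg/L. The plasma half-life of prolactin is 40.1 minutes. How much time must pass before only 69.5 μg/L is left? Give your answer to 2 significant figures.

Fraction remaining = 69.5/144 ≈ 0.48264.
n = log₂(144/69.5) = ln(2.0719)/ln 2 ≈ 1.051 half-lives.
t = n × t½ = 1.051 × 40.1 ≈ 42.144 minutes.

42 minutes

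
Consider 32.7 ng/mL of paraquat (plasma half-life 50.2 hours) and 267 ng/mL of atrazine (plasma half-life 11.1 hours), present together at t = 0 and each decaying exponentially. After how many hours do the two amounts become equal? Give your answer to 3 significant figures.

43.2 hours

Set 32.7·(1/2)^(t/50.2) = 267·(1/2)^(t/11.1).
Taking log₂: log₂(32.7/267) = t·(1/50.2 − 1/11.1).
log₂(0.12247) = -3.0295; 1/50.2 − 1/11.1 = -0.07017.
t = -3.0295 / -0.07017 ≈ 43.174 hours.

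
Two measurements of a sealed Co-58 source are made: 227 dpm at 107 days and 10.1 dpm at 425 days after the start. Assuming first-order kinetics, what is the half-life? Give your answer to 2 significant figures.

71 days

Over Δt = 425 − 107 = 318 days, the level fell by a factor of 227/10.1 ≈ 22.475.
n = log₂(22.475) ≈ 4.4903 half-lives, so t½ = 318/4.4903 ≈ 70.82 days.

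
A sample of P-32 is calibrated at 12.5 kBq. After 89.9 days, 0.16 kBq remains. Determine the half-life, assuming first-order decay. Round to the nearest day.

A/A₀ = 0.16/12.5 ≈ 0.0128.
n = log₂(78.125) ≈ 6.2877 half-lives elapsed in 89.9 days.
t½ = 89.9/6.2877 ≈ 14.298 days.

14 days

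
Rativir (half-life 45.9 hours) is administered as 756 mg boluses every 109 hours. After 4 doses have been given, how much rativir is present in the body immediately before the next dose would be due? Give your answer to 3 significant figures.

The 4 doses were given 436, 327, 218, 109 hours ago.
Total = 756·(1/2)^(436/45.9) + 756·(1/2)^(327/45.9) + 756·(1/2)^(218/45.9) + 756·(1/2)^(109/45.9)
      = 1.0449 + 5.4191 + 28.106 + 145.77 ≈ 180.34 mg.

180 mg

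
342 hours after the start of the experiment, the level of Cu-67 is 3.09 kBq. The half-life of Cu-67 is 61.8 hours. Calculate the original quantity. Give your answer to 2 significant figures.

Number of half-lives elapsed: n = 342/61.8 ≈ 5.534.
A₀ = A × 2^n = 3.09 × 2^5.534 = 3.09 × 46.333 ≈ 143.17 kBq.

140 kBq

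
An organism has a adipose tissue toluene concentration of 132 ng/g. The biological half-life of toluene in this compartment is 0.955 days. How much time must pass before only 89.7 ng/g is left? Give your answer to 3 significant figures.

0.532 days

Fraction remaining = 89.7/132 ≈ 0.67955.
n = log₂(132/89.7) = ln(1.4716)/ln 2 ≈ 0.55736 half-lives.
t = n × t½ = 0.55736 × 0.955 ≈ 0.53228 days.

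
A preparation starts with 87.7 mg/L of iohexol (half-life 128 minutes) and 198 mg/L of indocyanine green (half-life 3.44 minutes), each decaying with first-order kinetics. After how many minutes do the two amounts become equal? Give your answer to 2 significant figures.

4.2 minutes

Set 87.7·(1/2)^(t/128) = 198·(1/2)^(t/3.44).
Taking log₂: log₂(87.7/198) = t·(1/128 − 1/3.44).
log₂(0.44293) = -1.1749; 1/128 − 1/3.44 = -0.28289.
t = -1.1749 / -0.28289 ≈ 4.1531 minutes.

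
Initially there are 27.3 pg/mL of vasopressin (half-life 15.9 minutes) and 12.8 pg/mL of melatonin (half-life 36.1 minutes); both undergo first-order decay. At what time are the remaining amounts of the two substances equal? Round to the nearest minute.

31 minutes

Set 27.3·(1/2)^(t/15.9) = 12.8·(1/2)^(t/36.1).
Taking log₂: log₂(27.3/12.8) = t·(1/15.9 − 1/36.1).
log₂(2.1328) = 1.0928; 1/15.9 − 1/36.1 = 0.035192.
t = 1.0928 / 0.035192 ≈ 31.051 minutes.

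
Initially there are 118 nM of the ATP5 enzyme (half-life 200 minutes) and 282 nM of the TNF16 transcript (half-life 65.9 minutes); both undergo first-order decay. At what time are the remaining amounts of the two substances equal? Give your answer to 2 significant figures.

120 minutes

Set 118·(1/2)^(t/200) = 282·(1/2)^(t/65.9).
Taking log₂: log₂(118/282) = t·(1/200 − 1/65.9).
log₂(0.41844) = -1.2569; 1/200 − 1/65.9 = -0.010175.
t = -1.2569 / -0.010175 ≈ 123.54 minutes.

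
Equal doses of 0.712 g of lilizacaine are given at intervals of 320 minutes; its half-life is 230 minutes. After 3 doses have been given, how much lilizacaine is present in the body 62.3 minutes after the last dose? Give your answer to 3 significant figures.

0.901 g

The 3 doses were given 702.3, 382.3, 62.3 minutes ago.
Total = 0.712·(1/2)^(702.3/230) + 0.712·(1/2)^(382.3/230) + 0.712·(1/2)^(62.3/230)
      = 0.085761 + 0.22497 + 0.59012 ≈ 0.90085 g.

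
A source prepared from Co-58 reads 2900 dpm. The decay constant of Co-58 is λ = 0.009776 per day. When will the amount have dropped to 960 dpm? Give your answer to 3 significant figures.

113 days

t½ = ln 2 / λ = 0.69315 / 0.009776 ≈ 70.903 days.
Fraction remaining = 960/2900 ≈ 0.33103.
n = log₂(2900/960) = ln(3.0208)/ln 2 ≈ 1.5949 half-lives.
t = n × t½ = 1.5949 × 70.903 ≈ 113.09 days.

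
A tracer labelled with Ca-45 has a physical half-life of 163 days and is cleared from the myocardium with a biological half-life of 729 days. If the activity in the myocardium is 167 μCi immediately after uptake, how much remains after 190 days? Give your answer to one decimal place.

62.1 μCi

1/t_eff = 1/t_phys + 1/t_biol = 1/163 + 1/729 = 0.0075067 per day.
t_eff = 163 × 729 / (163 + 729) ≈ 133.21 days.
Remaining = 167 × (1/2)^(190/133.21) = 167 × (1/2)^1.4263 ≈ 62.139 μCi.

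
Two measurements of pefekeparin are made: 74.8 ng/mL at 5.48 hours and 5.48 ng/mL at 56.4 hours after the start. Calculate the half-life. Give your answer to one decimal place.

Over Δt = 56.4 − 5.48 = 50.92 hours, the level fell by a factor of 74.8/5.48 ≈ 13.65.
n = log₂(13.65) ≈ 3.7708 half-lives, so t½ = 50.92/3.7708 ≈ 13.504 hours.

13.5 hours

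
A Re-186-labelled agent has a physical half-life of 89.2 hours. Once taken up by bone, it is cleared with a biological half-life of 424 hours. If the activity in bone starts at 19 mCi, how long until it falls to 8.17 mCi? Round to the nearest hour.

1/t_eff = 1/t_phys + 1/t_biol = 1/89.2 + 1/424 = 0.013569 per hour.
t_eff = 89.2 × 424 / (89.2 + 424) ≈ 73.696 hours.
n = log₂(19/8.17) ≈ 1.2176; t = 1.2176 × 73.696 ≈ 89.732 hours.

90 hours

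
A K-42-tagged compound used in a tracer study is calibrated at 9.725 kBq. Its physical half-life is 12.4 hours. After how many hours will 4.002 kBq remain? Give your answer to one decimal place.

Fraction remaining = 4.002/9.725 ≈ 0.41152.
n = log₂(9.725/4.002) = ln(2.43)/ln 2 ≈ 1.281 half-lives.
t = n × t½ = 1.281 × 12.4 ≈ 15.884 hours.

15.9 hours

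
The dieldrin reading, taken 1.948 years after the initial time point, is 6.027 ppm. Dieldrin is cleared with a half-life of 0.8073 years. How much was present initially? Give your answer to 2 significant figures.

32 ppm

Number of half-lives elapsed: n = 1.948/0.8073 ≈ 2.413.
A₀ = A × 2^n = 6.027 × 2^2.413 = 6.027 × 5.3257 ≈ 32.098 ppm.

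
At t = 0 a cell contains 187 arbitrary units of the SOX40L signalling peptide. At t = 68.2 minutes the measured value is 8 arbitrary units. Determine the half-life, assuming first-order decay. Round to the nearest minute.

A/A₀ = 8/187 ≈ 0.042781.
n = log₂(23.375) ≈ 4.5469 half-lives elapsed in 68.2 minutes.
t½ = 68.2/4.5469 ≈ 14.999 minutes.

15 minutes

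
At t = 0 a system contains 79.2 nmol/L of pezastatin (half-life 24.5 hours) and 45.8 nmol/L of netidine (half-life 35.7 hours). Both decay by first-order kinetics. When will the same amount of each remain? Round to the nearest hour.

62 hours

Set 79.2·(1/2)^(t/24.5) = 45.8·(1/2)^(t/35.7).
Taking log₂: log₂(79.2/45.8) = t·(1/24.5 − 1/35.7).
log₂(1.7293) = 0.79015; 1/24.5 − 1/35.7 = 0.012805.
t = 0.79015 / 0.012805 ≈ 61.706 hours.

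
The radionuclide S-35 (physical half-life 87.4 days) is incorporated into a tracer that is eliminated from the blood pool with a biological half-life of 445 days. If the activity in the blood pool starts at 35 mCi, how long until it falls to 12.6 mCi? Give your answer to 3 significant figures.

1/t_eff = 1/t_phys + 1/t_biol = 1/87.4 + 1/445 = 0.013689 per day.
t_eff = 87.4 × 445 / (87.4 + 445) ≈ 73.052 days.
n = log₂(35/12.6) ≈ 1.4739; t = 1.4739 × 73.052 ≈ 107.67 days.

108 days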